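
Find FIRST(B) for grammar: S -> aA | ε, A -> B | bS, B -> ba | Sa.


Per alternative of B: FIRST(ba) = {b}; FIRST(Sa) = {a}
FIRST(B) = {a, b}


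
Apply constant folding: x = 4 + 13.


4 + 13 = 17 at compile time
Optimized: x = 17


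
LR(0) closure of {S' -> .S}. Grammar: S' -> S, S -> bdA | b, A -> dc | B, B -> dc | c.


Start: S' -> .S
For each item with dot before a nonterminal B, add B -> .γ for every B-production
Closure: [S' -> .S, S -> .bdA, S -> .b]


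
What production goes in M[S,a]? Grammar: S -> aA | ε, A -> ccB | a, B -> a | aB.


For [S, a]: 'a' ∈ FIRST(aA)
Entry: S -> aA


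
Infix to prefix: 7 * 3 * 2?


left-to-right (same/higher precedence on left): tree is (* (* 7 3) 2)
Prefix: * * 7 3 2


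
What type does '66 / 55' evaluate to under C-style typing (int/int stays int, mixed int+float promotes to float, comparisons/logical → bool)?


Operand types: int / int
Rule: mixed int/float promotes to float; int/int stays int
Result type: int


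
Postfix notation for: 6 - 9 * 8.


* has higher precedence, evaluate 9*8 first
Postfix: 6 9 8 * -


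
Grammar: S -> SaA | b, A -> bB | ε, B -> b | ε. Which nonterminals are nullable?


A nonterminal is nullable iff some alternative derives ε (directly, or every symbol in it is nullable)
Nullable: {A, B}


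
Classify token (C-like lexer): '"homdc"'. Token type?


Pattern: double-quoted sequence
Type: STRING_LITERAL


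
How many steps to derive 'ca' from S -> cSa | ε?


Derivation: S => cSa => ca
Steps: 2


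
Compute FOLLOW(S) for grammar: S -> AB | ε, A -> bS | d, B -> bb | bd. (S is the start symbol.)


$ ∈ FOLLOW(S). For each A -> αBβ: add FIRST(β)\{ε} to FOLLOW(B); if β nullable, add FOLLOW(A).
FOLLOW(S) = {$, b}


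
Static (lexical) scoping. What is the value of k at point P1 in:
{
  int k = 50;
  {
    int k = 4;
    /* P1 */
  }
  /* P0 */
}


k declared in the same block as P1
k = 4


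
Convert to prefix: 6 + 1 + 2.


left-to-right (same/higher precedence on left): tree is (+ (+ 6 1) 2)
Prefix: + + 6 1 2


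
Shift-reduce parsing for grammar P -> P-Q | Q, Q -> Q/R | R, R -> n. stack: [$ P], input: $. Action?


start symbol P on stack, input exhausted
Action: accept


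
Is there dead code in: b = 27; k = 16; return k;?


b is assigned but never read
Dead: 'b = 27'


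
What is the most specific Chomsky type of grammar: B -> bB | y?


Right-linear: every RHS is a terminal or a terminal followed by one nonterminal
Classification: Type 3 (Regular)


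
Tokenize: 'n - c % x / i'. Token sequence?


Scan left to right, longest-match per lexeme
Tokens: ID(n), OP(-), ID(c), OP(%), ID(x), OP(/), ID(i)


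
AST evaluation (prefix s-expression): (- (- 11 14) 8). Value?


Evaluate inner: (- 11 14) = -3
Evaluate root: (- -3 8) = -11
Result: -11


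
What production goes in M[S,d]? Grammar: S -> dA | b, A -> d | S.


For [S, d]: 'd' ∈ FIRST(dA)
Entry: S -> dA


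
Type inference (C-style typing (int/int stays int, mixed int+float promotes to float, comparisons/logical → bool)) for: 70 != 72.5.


Operand types: int != float
Rule: comparison yields bool
Result type: bool


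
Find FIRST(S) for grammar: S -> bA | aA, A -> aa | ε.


Per alternative of S: FIRST(bA) = {b}; FIRST(aA) = {a}
FIRST(S) = {a, b}


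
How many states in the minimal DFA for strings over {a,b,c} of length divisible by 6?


Track length mod 6: states 0..5, accept at 0
Minimal DFA: 6 states


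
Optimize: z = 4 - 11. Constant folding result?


4 - 11 = -7 at compile time
Optimized: z = -7


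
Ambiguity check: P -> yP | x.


right-linear, alternatives start with distinct terminals 'y' vs 'x': unique leftmost derivation
Unambiguous


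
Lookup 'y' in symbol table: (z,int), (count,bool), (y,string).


Lookup 'y' → type string


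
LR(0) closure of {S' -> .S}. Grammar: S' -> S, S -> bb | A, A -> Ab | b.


Start: S' -> .S
For each item with dot before a nonterminal B, add B -> .γ for every B-production
Closure: [S' -> .S, S -> .bb, S -> .A, A -> .Ab, A -> .b]


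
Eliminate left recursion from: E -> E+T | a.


Left-recursive alternatives: E+T; non-recursive: a
Introduce E': E -> aE', E' -> +TE' | ε


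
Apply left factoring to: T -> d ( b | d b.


Common prefix: 'd'
Factored: T -> d T', T' -> ( b | b


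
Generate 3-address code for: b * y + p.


Break into single-operator statements:
t1 = b * y
t2 = t1 + p


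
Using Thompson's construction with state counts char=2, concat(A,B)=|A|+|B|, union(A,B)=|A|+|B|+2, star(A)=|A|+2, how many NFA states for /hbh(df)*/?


Syntax tree has 5 char leaf(s), 0 union(s), 1 star(s)
chars contribute 5×2 = 10; each union adds +2; each star adds +2
Total: 10 + 0 + 2 = 12 states


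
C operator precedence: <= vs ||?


'<=' is relational (level 7); '||' is logical OR (level 1)
Higher level binds tighter
'<=' has higher precedence than '||'


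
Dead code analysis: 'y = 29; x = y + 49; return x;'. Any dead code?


y is read by x's definition; x is returned
No dead code


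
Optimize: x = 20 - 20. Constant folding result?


20 - 20 = 0 at compile time
Optimized: x = 0


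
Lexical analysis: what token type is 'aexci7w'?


Pattern: letter/underscore followed by alphanumerics, not a keyword
Type: IDENTIFIER


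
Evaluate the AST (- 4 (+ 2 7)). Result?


Evaluate inner: (+ 2 7) = 9
Evaluate root: (- 4 9) = -5
Result: -5


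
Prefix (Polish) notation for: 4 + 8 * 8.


'*' binds tighter: tree is (+ 4 (* 8 8))
Prefix: + 4 * 8 8


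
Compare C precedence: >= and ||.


'>=' is relational (level 7); '||' is logical OR (level 1)
Higher level binds tighter
'>=' has higher precedence than '||'


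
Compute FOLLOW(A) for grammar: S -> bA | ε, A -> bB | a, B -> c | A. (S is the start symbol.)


$ ∈ FOLLOW(S). For each A -> αBβ: add FIRST(β)\{ε} to FOLLOW(B); if β nullable, add FOLLOW(A).
FOLLOW(A) = {$}


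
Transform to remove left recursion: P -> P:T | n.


Left-recursive alternatives: P:T; non-recursive: n
Introduce P': P -> nP', P' -> :TP' | ε


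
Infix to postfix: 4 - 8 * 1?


* has higher precedence, evaluate 8*1 first
Postfix: 4 8 1 * -


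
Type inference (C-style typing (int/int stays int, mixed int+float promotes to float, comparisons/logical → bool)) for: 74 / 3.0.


Operand types: int / float
Rule: mixed int/float promotes to float; int/int stays int
Result type: float


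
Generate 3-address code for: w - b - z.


Break into single-operator statements:
t1 = w - b
t2 = t1 - z


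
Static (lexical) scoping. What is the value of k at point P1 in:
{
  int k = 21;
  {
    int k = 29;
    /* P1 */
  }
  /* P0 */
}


k declared in the same block as P1
k = 29


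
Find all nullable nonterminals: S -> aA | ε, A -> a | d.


A nonterminal is nullable iff some alternative derives ε (directly, or every symbol in it is nullable)
Nullable: {S}


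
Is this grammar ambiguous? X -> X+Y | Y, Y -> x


precedence layered via separate nonterminal Y: deterministic
Unambiguous


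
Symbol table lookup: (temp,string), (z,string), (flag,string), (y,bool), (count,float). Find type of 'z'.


Lookup 'z' → type string


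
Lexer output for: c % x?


Scan left to right, longest-match per lexeme
Tokens: ID(c), OP(%), ID(x)


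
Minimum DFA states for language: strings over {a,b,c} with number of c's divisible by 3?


Track (count of c) mod 3: states 0..2, accept at 0
Minimal DFA: 3 states


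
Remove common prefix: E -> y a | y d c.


Common prefix: 'y'
Factored: E -> y E', E' -> a | d c


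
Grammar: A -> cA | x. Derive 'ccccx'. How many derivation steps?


Derivation: A => cA => ccA => cccA => ccccA => ccccx
Steps: 5


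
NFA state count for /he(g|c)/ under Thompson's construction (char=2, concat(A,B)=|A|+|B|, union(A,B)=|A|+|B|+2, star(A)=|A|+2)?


Syntax tree has 4 char leaf(s), 1 union(s), 0 star(s)
chars contribute 4×2 = 8; each union adds +2; each star adds +2
Total: 8 + 2 + 0 = 10 states


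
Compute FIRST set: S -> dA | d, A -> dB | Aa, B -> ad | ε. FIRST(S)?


Per alternative of S: FIRST(dA) = {d}; FIRST(d) = {d}
FIRST(S) = {d}


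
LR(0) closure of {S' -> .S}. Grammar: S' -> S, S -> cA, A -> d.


Start: S' -> .S
For each item with dot before a nonterminal B, add B -> .γ for every B-production
Closure: [S' -> .S, S -> .cA]


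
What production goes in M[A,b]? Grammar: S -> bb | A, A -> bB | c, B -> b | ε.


For [A, b]: 'b' ∈ FIRST(bB)
Entry: A -> bB


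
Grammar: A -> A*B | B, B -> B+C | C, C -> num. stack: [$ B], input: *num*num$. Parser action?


lookahead ∉ {+} so B won't extend; reduce A -> B
Action: reduce (A -> B)


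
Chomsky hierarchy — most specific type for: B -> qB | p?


Right-linear: every RHS is a terminal or a terminal followed by one nonterminal
Classification: Type 3 (Regular)


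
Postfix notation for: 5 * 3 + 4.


Left to right (same or higher precedence on left)
Postfix: 5 3 * 4 +


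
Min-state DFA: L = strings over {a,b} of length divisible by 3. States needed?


Track length mod 3: states 0..2, accept at 0
Minimal DFA: 3 states


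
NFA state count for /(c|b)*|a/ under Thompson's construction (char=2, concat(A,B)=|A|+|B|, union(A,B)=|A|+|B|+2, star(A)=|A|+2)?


Syntax tree has 3 char leaf(s), 2 union(s), 1 star(s)
chars contribute 3×2 = 6; each union adds +2; each star adds +2
Total: 6 + 4 + 2 = 12 states


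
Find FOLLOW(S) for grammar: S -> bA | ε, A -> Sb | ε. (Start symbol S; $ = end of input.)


$ ∈ FOLLOW(S). For each A -> αBβ: add FIRST(β)\{ε} to FOLLOW(B); if β nullable, add FOLLOW(A).
FOLLOW(S) = {$, b}


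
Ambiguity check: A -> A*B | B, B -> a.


precedence layered via separate nonterminal B: deterministic
Unambiguous


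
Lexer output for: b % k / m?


Scan left to right, longest-match per lexeme
Tokens: ID(b), OP(%), ID(k), OP(/), ID(m)


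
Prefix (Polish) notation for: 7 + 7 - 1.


left-to-right (same/higher precedence on left): tree is (- (+ 7 7) 1)
Prefix: - + 7 7 1


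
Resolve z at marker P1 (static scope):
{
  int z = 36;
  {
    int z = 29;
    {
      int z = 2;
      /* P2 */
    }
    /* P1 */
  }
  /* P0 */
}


z declared in the same block as P1
z = 29


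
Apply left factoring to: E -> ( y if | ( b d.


Common prefix: '('
Factored: E -> ( E', E' -> y if | b d


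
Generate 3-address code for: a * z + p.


Break into single-operator statements:
t1 = a * z
t2 = t1 + p


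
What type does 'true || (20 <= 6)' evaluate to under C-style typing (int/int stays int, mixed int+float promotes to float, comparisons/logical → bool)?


Operand types: bool || bool
Rule: logical operators take bool operands and yield bool
Result type: bool


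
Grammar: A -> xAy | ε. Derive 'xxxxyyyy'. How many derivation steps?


Derivation: A => xAy => xxAyy => xxxAyyy => xxxxAyyyy => xxxxyyyy
Steps: 5


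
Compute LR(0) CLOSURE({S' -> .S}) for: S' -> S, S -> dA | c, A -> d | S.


Start: S' -> .S
For each item with dot before a nonterminal B, add B -> .γ for every B-production
Closure: [S' -> .S, S -> .dA, S -> .c]


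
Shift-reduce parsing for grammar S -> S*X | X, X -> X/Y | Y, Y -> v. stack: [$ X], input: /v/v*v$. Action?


shift '/' to continue X -> X/Y
Action: shift


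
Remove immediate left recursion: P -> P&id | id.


Left-recursive alternatives: P&id; non-recursive: id
Introduce P': P -> idP', P' -> &idP' | ε


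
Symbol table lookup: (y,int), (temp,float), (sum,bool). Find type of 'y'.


Lookup 'y' → type int


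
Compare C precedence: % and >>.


'%' is multiplicative (level 10); '>>' is shift (level 8)
Higher level binds tighter
'%' has higher precedence than '>>'


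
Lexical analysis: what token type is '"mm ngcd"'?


Pattern: double-quoted sequence
Type: STRING_LITERAL


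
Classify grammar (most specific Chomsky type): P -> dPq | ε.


Single nonterminal LHS, but d^n q^n is not regular
Classification: Type 2 (Context-Free)


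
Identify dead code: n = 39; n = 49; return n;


first assignment to n is overwritten before any read
Dead: 'n = 39'


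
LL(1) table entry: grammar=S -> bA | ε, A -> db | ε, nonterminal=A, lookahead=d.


For [A, d]: 'd' ∈ FIRST(db)
Entry: A -> db


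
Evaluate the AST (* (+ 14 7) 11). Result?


Evaluate inner: (+ 14 7) = 21
Evaluate root: (* 21 11) = 231
Result: 231


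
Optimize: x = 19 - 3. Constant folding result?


19 - 3 = 16 at compile time
Optimized: x = 16


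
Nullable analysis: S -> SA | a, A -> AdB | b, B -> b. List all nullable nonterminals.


A nonterminal is nullable iff some alternative derives ε (directly, or every symbol in it is nullable)
Nullable: {}


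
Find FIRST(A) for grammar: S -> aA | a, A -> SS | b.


Per alternative of A: FIRST(SS) = {a}; FIRST(b) = {b}
FIRST(A) = {a, b}


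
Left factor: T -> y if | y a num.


Common prefix: 'y'
Factored: T -> y T', T' -> if | a num


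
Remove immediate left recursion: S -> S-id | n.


Left-recursive alternatives: S-id; non-recursive: n
Introduce S': S -> nS', S' -> -idS' | ε


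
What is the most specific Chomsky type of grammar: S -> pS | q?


Right-linear: every RHS is a terminal or a terminal followed by one nonterminal
Classification: Type 3 (Regular)


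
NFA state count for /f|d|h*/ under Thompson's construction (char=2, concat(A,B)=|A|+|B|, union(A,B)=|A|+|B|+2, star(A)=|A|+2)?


Syntax tree has 3 char leaf(s), 2 union(s), 1 star(s)
chars contribute 3×2 = 6; each union adds +2; each star adds +2
Total: 6 + 4 + 2 = 12 states


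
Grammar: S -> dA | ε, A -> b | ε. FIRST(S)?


Per alternative of S: FIRST(dA) = {d}; FIRST(ε) = {ε}
FIRST(S) = {d, ε}


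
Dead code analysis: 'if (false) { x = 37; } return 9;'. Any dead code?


condition is constant false, so the whole block is unreachable
Dead: 'if (false) { x = 37; }'


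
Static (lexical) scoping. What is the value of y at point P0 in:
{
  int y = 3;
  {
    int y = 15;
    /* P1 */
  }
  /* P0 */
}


y declared in the same block as P0
y = 3


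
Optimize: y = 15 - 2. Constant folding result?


15 - 2 = 13 at compile time
Optimized: y = 13


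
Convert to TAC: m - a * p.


Break into single-operator statements:
t1 = a * p
t2 = m - t1


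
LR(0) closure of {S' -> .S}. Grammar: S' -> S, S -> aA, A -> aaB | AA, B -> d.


Start: S' -> .S
For each item with dot before a nonterminal B, add B -> .γ for every B-production
Closure: [S' -> .S, S -> .aA]


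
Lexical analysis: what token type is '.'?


Pattern: operator symbol
Type: OPERATOR


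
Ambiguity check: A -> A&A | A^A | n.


'n&n^n' has two parse trees (no precedence encoded between & and ^)
Ambiguous


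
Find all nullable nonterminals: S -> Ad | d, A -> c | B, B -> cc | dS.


A nonterminal is nullable iff some alternative derives ε (directly, or every symbol in it is nullable)
Nullable: {}


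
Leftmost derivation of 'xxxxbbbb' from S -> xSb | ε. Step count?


Derivation: S => xSb => xxSbb => xxxSbbb => xxxxSbbbb => xxxxbbbb
Steps: 5


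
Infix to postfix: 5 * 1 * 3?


Left to right (same or higher precedence on left)
Postfix: 5 1 * 3 *


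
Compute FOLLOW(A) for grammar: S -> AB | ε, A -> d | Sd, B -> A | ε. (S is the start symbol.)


$ ∈ FOLLOW(S). For each A -> αBβ: add FIRST(β)\{ε} to FOLLOW(B); if β nullable, add FOLLOW(A).
FOLLOW(A) = {$, d}


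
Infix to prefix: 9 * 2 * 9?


left-to-right (same/higher precedence on left): tree is (* (* 9 2) 9)
Prefix: * * 9 2 9


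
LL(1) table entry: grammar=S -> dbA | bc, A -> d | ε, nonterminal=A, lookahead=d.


For [A, d]: 'd' ∈ FIRST(d)
Entry: A -> d


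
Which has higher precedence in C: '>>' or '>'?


'>>' is shift (level 8); '>' is relational (level 7)
Higher level binds tighter
'>>' has higher precedence than '>'


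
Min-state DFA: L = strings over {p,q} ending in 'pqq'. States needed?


Track the longest suffix of input matching a prefix of 'pqq': 4 classes (prefixes of length 0..3)
Minimal DFA: 4 states


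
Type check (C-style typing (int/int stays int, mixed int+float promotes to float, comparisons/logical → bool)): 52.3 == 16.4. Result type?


Operand types: float == float
Rule: comparison yields bool
Result type: bool


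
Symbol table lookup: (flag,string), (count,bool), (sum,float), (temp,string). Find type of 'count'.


Lookup 'count' → type bool


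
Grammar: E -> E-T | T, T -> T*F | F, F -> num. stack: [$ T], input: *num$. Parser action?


shift '*' to continue T -> T*F
Action: shift


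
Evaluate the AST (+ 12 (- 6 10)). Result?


Evaluate inner: (- 6 10) = -4
Evaluate root: (+ 12 -4) = 8
Result: 8


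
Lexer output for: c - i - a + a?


Scan left to right, longest-match per lexeme
Tokens: ID(c), OP(-), ID(i), OP(-), ID(a), OP(+), ID(a)


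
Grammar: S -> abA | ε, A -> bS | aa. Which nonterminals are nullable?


A nonterminal is nullable iff some alternative derives ε (directly, or every symbol in it is nullable)
Nullable: {S}


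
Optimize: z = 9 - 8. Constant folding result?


9 - 8 = 1 at compile time
Optimized: z = 1


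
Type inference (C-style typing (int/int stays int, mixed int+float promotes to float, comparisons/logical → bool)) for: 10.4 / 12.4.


Operand types: float / float
Rule: mixed int/float promotes to float; int/int stays int
Result type: float


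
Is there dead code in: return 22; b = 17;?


statement follows a return and is unreachable
Dead: 'b = 17'


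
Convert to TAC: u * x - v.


Break into single-operator statements:
t1 = u * x
t2 = t1 - v


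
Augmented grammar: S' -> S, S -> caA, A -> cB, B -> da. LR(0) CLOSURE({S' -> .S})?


Start: S' -> .S
For each item with dot before a nonterminal B, add B -> .γ for every B-production
Closure: [S' -> .S, S -> .caA]


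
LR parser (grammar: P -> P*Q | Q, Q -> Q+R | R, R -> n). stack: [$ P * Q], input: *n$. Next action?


handle 'P*Q' on top; lookahead ∈ FOLLOW(P) = {*, $}
Action: reduce (P -> P*Q)


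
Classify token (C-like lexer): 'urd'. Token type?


Pattern: letter/underscore followed by alphanumerics, not a keyword
Type: IDENTIFIER


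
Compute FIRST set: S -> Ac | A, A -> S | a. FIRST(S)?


Per alternative of S: FIRST(Ac) = {a}; FIRST(A) = {a}
FIRST(S) = {a}


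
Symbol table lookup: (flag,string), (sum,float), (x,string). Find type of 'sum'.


Lookup 'sum' → type float


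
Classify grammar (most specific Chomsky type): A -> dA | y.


Right-linear: every RHS is a terminal or a terminal followed by one nonterminal
Classification: Type 3 (Regular)


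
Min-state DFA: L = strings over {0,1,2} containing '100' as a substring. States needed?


KMP-style automaton: 3 progress states + 1 absorbing accept = 4
Minimal DFA: 4 states


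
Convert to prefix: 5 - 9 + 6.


left-to-right (same/higher precedence on left): tree is (+ (- 5 9) 6)
Prefix: + - 5 9 6


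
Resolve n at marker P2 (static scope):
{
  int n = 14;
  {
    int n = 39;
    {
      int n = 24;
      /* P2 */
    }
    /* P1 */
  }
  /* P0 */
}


n declared in the same block as P2
n = 24


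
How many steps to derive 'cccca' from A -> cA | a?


Derivation: A => cA => ccA => cccA => ccccA => cccca
Steps: 5


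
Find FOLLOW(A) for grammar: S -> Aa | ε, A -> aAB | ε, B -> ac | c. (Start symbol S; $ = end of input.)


$ ∈ FOLLOW(S). For each A -> αBβ: add FIRST(β)\{ε} to FOLLOW(B); if β nullable, add FOLLOW(A).
FOLLOW(A) = {a, c}


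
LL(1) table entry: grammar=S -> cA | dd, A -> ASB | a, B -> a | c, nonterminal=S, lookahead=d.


For [S, d]: 'd' ∈ FIRST(dd)
Entry: S -> dd


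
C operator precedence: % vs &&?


'%' is multiplicative (level 10); '&&' is logical AND (level 2)
Higher level binds tighter
'%' has higher precedence than '&&'


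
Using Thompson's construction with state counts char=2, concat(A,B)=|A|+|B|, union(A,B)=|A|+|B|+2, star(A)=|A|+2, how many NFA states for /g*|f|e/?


Syntax tree has 3 char leaf(s), 2 union(s), 1 star(s)
chars contribute 3×2 = 6; each union adds +2; each star adds +2
Total: 6 + 4 + 2 = 12 states


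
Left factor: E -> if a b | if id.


Common prefix: 'if'
Factored: E -> if E', E' -> a b | id


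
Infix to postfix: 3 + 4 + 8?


Left to right (same or higher precedence on left)
Postfix: 3 4 + 8 +


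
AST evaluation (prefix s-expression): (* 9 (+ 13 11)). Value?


Evaluate inner: (+ 13 11) = 24
Evaluate root: (* 9 24) = 216
Result: 216


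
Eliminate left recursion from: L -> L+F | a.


Left-recursive alternatives: L+F; non-recursive: a
Introduce L': L -> aL', L' -> +FL' | ε


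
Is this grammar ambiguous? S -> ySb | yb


balanced y^n…b^n: each string has a unique parse
Unambiguous


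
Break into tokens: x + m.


Scan left to right, longest-match per lexeme
Tokens: ID(x), OP(+), ID(m)


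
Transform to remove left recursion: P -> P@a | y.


Left-recursive alternatives: P@a; non-recursive: y
Introduce P': P -> yP', P' -> @aP' | ε


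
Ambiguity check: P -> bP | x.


right-linear, alternatives start with distinct terminals 'b' vs 'x': unique leftmost derivation
Unambiguous


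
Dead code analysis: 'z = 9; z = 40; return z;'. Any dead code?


first assignment to z is overwritten before any read
Dead: 'z = 9'


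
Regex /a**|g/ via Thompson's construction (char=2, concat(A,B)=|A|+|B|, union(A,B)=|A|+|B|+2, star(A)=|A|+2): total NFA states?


Syntax tree has 2 char leaf(s), 1 union(s), 2 star(s)
chars contribute 2×2 = 4; each union adds +2; each star adds +2
Total: 4 + 2 + 4 = 10 states


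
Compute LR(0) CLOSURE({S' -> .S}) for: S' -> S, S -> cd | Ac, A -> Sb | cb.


Start: S' -> .S
For each item with dot before a nonterminal B, add B -> .γ for every B-production
Closure: [S' -> .S, S -> .cd, S -> .Ac, A -> .Sb, A -> .cb]


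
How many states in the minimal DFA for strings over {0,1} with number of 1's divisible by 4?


Track (count of 1) mod 4: states 0..3, accept at 0
Minimal DFA: 4 states


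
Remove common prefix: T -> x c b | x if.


Common prefix: 'x'
Factored: T -> x T', T' -> c b | if


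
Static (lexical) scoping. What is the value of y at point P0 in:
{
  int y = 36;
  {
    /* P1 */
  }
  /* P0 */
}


y declared in the same block as P0
y = 36


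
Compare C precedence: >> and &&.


'>>' is shift (level 8); '&&' is logical AND (level 2)
Higher level binds tighter
'>>' has higher precedence than '&&'


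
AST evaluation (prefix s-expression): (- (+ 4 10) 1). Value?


Evaluate inner: (+ 4 10) = 14
Evaluate root: (- 14 1) = 13
Result: 13


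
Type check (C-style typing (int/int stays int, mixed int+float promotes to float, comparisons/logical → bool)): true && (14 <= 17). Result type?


Operand types: bool && bool
Rule: logical operators take bool operands and yield bool
Result type: bool


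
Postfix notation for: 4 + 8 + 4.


Left to right (same or higher precedence on left)
Postfix: 4 8 + 4 +


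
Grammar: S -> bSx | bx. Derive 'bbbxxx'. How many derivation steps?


Derivation: S => bSx => bbSxx => bbbxxx
Steps: 3


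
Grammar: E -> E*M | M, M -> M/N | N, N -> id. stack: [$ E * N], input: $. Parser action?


'N' (not preceded by M/) is the handle for M -> N
Action: reduce (M -> N)


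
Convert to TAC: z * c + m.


Break into single-operator statements:
t1 = z * c
t2 = t1 + m


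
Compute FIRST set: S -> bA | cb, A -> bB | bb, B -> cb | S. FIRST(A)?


Per alternative of A: FIRST(bB) = {b}; FIRST(bb) = {b}
FIRST(A) = {b}


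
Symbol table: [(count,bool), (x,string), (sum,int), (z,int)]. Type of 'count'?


Lookup 'count' → type bool


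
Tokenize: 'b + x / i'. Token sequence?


Scan left to right, longest-match per lexeme
Tokens: ID(b), OP(+), ID(x), OP(/), ID(i)


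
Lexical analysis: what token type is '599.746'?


Pattern: digits with a decimal point
Type: FLOAT_LITERAL


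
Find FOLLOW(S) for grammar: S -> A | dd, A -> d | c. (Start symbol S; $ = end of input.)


$ ∈ FOLLOW(S). For each A -> αBβ: add FIRST(β)\{ε} to FOLLOW(B); if β nullable, add FOLLOW(A).
FOLLOW(S) = {$}


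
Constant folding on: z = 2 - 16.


2 - 16 = -14 at compile time
Optimized: z = -14


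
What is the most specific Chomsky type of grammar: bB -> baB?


LHS has context (more than one symbol) and |LHS| ≤ |RHS|
Classification: Type 1 (Context-Sensitive)


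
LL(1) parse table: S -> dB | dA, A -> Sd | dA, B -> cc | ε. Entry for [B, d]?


For [B, d]: ε is nullable and 'd' ∈ FOLLOW(B)
Entry: B -> ε


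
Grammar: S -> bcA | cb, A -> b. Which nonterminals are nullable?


A nonterminal is nullable iff some alternative derives ε (directly, or every symbol in it is nullable)
Nullable: {}


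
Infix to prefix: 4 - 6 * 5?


'*' binds tighter: tree is (- 4 (* 6 5))
Prefix: - 4 * 6 5


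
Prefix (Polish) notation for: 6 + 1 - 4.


left-to-right (same/higher precedence on left): tree is (- (+ 6 1) 4)
Prefix: - + 6 1 4


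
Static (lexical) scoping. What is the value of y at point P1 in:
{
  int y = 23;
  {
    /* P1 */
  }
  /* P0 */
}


P1's block does not declare y; resolves to the enclosing declaration at depth 0
y = 23


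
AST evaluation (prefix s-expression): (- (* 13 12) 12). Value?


Evaluate inner: (* 13 12) = 156
Evaluate root: (- 156 12) = 144
Result: 144


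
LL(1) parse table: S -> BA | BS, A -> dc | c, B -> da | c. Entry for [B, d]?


For [B, d]: 'd' ∈ FIRST(da)
Entry: B -> da


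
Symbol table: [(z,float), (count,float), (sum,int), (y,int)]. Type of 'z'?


Lookup 'z' → type float


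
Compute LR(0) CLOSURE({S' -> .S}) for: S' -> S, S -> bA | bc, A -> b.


Start: S' -> .S
For each item with dot before a nonterminal B, add B -> .γ for every B-production
Closure: [S' -> .S, S -> .bA, S -> .bc]


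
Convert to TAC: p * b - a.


Break into single-operator statements:
t1 = p * b
t2 = t1 - a


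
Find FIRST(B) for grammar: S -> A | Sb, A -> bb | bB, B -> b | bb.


Per alternative of B: FIRST(b) = {b}; FIRST(bb) = {b}
FIRST(B) = {b}


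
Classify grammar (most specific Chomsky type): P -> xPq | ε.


Single nonterminal LHS, but x^n q^n is not regular
Classification: Type 2 (Context-Free)


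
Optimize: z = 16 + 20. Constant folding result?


16 + 20 = 36 at compile time
Optimized: z = 36


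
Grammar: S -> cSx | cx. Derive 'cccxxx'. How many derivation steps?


Derivation: S => cSx => ccSxx => cccxxx
Steps: 3


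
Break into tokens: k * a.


Scan left to right, longest-match per lexeme
Tokens: ID(k), OP(*), ID(a)


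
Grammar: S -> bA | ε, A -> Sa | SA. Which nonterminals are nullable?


A nonterminal is nullable iff some alternative derives ε (directly, or every symbol in it is nullable)
Nullable: {S}


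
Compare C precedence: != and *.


'*' is multiplicative (level 10); '!=' is equality (level 6)
Higher level binds tighter
'*' has higher precedence than '!='


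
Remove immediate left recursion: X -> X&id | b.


Left-recursive alternatives: X&id; non-recursive: b
Introduce X': X -> bX', X' -> &idX' | ε


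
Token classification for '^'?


Pattern: operator symbol
Type: OPERATOR


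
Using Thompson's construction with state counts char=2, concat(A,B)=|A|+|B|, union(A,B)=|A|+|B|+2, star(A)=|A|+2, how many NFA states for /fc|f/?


Syntax tree has 3 char leaf(s), 1 union(s), 0 star(s)
chars contribute 3×2 = 6; each union adds +2; each star adds +2
Total: 6 + 2 + 0 = 8 states


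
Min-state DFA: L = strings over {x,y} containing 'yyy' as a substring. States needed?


KMP-style automaton: 3 progress states + 1 absorbing accept = 4
Minimal DFA: 4 states


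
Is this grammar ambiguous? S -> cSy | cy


balanced c^n…y^n: each string has a unique parse
Unambiguous


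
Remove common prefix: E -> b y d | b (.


Common prefix: 'b'
Factored: E -> b E', E' -> y d | (


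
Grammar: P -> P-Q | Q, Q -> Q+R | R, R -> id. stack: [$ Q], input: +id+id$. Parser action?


shift '+' to continue Q -> Q+R
Action: shift


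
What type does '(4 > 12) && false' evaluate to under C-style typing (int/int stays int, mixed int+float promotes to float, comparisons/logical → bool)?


Operand types: bool && bool
Rule: logical operators take bool operands and yield bool
Result type: bool


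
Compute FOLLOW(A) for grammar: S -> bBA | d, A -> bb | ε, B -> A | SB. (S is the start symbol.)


$ ∈ FOLLOW(S). For each A -> αBβ: add FIRST(β)\{ε} to FOLLOW(B); if β nullable, add FOLLOW(A).
FOLLOW(A) = {$, b, d}


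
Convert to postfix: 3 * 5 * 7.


Left to right (same or higher precedence on left)
Postfix: 3 5 * 7 *


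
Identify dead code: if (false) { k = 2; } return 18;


condition is constant false, so the whole block is unreachable
Dead: 'if (false) { k = 2; }'


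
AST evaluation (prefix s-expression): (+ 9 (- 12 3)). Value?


Evaluate inner: (- 12 3) = 9
Evaluate root: (+ 9 9) = 18
Result: 18


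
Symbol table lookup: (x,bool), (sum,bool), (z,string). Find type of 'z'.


Lookup 'z' → type string


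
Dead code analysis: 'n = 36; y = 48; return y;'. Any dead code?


n is assigned but never read
Dead: 'n = 36'


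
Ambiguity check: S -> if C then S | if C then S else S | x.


dangling else: 'if C then if C then x else x' parses two ways
Ambiguous


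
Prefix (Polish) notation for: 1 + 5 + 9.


left-to-right (same/higher precedence on left): tree is (+ (+ 1 5) 9)
Prefix: + + 1 5 9


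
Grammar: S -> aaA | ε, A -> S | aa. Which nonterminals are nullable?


A nonterminal is nullable iff some alternative derives ε (directly, or every symbol in it is nullable)
Nullable: {A, S}


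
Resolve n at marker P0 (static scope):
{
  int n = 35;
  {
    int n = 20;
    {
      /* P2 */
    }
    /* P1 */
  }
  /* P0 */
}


n declared in the same block as P0
n = 35


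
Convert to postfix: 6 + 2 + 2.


Left to right (same or higher precedence on left)
Postfix: 6 2 + 2 +


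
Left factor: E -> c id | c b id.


Common prefix: 'c'
Factored: E -> c E', E' -> id | b id


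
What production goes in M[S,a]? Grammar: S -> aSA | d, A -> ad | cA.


For [S, a]: 'a' ∈ FIRST(aSA)
Entry: S -> aSA


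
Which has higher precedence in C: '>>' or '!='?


'>>' is shift (level 8); '!=' is equality (level 6)
Higher level binds tighter
'>>' has higher precedence than '!='


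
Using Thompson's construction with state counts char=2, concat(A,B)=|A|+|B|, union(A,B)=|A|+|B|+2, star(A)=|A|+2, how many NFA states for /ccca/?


Syntax tree has 4 char leaf(s), 0 union(s), 0 star(s)
chars contribute 4×2 = 8; each union adds +2; each star adds +2
Total: 8 + 0 + 0 = 8 states


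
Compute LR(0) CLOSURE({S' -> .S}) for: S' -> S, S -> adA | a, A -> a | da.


Start: S' -> .S
For each item with dot before a nonterminal B, add B -> .γ for every B-production
Closure: [S' -> .S, S -> .adA, S -> .a]


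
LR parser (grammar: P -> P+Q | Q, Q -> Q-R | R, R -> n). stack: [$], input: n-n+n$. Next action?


no handle on stack; shift 'n'
Action: shift


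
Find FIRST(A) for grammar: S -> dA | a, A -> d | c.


Per alternative of A: FIRST(d) = {d}; FIRST(c) = {c}
FIRST(A) = {c, d}


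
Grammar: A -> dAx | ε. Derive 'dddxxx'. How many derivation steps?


Derivation: A => dAx => ddAxx => dddAxxx => dddxxx
Steps: 4


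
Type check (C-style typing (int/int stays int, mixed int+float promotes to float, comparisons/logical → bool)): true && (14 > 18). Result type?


Operand types: bool && bool
Rule: logical operators take bool operands and yield bool
Result type: bool


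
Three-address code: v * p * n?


Break into single-operator statements:
t1 = v * p
t2 = t1 * n


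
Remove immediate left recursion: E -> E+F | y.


Left-recursive alternatives: E+F; non-recursive: y
Introduce E': E -> yE', E' -> +FE' | ε


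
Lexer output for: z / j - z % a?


Scan left to right, longest-match per lexeme
Tokens: ID(z), OP(/), ID(j), OP(-), ID(z), OP(%), ID(a)


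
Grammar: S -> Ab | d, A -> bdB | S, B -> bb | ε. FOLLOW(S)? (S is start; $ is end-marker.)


$ ∈ FOLLOW(S). For each A -> αBβ: add FIRST(β)\{ε} to FOLLOW(B); if β nullable, add FOLLOW(A).
FOLLOW(S) = {$, b}


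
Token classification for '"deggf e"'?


Pattern: double-quoted sequence
Type: STRING_LITERAL


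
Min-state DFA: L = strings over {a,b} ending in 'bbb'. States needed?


Track the longest suffix of input matching a prefix of 'bbb': 4 classes (prefixes of length 0..3)
Minimal DFA: 4 states


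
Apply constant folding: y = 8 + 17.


8 + 17 = 25 at compile time
Optimized: y = 25


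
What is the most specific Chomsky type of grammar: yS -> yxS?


LHS has context (more than one symbol) and |LHS| ≤ |RHS|
Classification: Type 1 (Context-Sensitive)


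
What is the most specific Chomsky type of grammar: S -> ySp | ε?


Single nonterminal LHS, but y^n p^n is not regular
Classification: Type 2 (Context-Free)


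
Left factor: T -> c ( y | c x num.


Common prefix: 'c'
Factored: T -> c T', T' -> ( y | x num


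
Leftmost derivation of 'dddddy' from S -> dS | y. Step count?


Derivation: S => dS => ddS => dddS => ddddS => dddddS => dddddy
Steps: 6


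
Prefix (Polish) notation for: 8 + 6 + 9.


left-to-right (same/higher precedence on left): tree is (+ (+ 8 6) 9)
Prefix: + + 8 6 9


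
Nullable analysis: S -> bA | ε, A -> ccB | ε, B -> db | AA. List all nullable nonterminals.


A nonterminal is nullable iff some alternative derives ε (directly, or every symbol in it is nullable)
Nullable: {A, B, S}


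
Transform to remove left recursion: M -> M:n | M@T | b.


Left-recursive alternatives: M:n, M@T; non-recursive: b
Introduce M': M -> bM', M' -> :nM' | @TM' | ε


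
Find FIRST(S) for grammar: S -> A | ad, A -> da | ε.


Per alternative of S: FIRST(A) = {d, ε}; FIRST(ad) = {a}
FIRST(S) = {a, d, ε}


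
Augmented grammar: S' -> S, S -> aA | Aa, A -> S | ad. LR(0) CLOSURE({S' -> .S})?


Start: S' -> .S
For each item with dot before a nonterminal B, add B -> .γ for every B-production
Closure: [S' -> .S, S -> .aA, S -> .Aa, A -> .S, A -> .ad]


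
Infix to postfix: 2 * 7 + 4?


Left to right (same or higher precedence on left)
Postfix: 2 7 * 4 +


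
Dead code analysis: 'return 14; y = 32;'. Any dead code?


statement follows a return and is unreachable
Dead: 'y = 32'


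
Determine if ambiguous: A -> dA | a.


right-linear, alternatives start with distinct terminals 'd' vs 'a': unique leftmost derivation
Unambiguous


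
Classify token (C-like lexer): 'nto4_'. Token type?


Pattern: letter/underscore followed by alphanumerics, not a keyword
Type: IDENTIFIER


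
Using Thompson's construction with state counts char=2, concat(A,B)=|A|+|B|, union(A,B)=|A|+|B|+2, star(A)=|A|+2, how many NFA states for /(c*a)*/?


Syntax tree has 2 char leaf(s), 0 union(s), 2 star(s)
chars contribute 2×2 = 4; each union adds +2; each star adds +2
Total: 4 + 0 + 4 = 8 states


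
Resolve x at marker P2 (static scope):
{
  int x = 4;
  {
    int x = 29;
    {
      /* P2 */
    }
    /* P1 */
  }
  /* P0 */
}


P2's block does not declare x; resolves to the enclosing declaration at depth 1
x = 29


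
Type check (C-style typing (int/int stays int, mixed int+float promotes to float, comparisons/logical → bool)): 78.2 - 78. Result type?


Operand types: float - int
Rule: mixed int/float promotes to float; int/int stays int
Result type: float


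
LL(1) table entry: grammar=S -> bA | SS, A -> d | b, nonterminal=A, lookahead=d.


For [A, d]: 'd' ∈ FIRST(d)
Entry: A -> d


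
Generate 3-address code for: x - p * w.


Break into single-operator statements:
t1 = p * w
t2 = x - t1


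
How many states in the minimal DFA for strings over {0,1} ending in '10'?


Track the longest suffix of input matching a prefix of '10': 3 classes (prefixes of length 0..2)
Minimal DFA: 3 states


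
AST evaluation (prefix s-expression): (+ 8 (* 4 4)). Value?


Evaluate inner: (* 4 4) = 16
Evaluate root: (+ 8 16) = 24
Result: 24


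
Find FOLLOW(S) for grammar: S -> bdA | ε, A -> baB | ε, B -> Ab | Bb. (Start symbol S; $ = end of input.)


$ ∈ FOLLOW(S). For each A -> αBβ: add FIRST(β)\{ε} to FOLLOW(B); if β nullable, add FOLLOW(A).
FOLLOW(S) = {$}


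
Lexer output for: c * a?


Scan left to right, longest-match per lexeme
Tokens: ID(c), OP(*), ID(a)


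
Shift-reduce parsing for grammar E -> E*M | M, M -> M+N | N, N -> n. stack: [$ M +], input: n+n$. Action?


no handle; shift 'n'
Action: shift


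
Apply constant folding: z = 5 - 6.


5 - 6 = -1 at compile time
Optimized: z = -1


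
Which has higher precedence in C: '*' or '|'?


'*' is multiplicative (level 10); '|' is bitwise OR (level 3)
Higher level binds tighter
'*' has higher precedence than '|'


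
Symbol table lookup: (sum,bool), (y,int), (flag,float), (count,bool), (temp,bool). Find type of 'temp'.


Lookup 'temp' → type bool


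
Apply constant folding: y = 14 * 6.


14 * 6 = 84 at compile time
Optimized: y = 84


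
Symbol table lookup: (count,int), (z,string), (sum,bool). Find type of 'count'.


Lookup 'count' → type int


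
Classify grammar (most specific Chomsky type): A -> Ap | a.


Left-linear: every RHS is a terminal or one nonterminal followed by a terminal
Classification: Type 3 (Regular)


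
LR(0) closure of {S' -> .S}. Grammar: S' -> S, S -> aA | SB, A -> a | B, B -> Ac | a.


Start: S' -> .S
For each item with dot before a nonterminal B, add B -> .γ for every B-production
Closure: [S' -> .S, S -> .aA, S -> .SB]


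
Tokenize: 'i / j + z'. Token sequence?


Scan left to right, longest-match per lexeme
Tokens: ID(i), OP(/), ID(j), OP(+), ID(z)


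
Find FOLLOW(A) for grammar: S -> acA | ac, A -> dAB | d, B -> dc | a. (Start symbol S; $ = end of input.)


$ ∈ FOLLOW(S). For each A -> αBβ: add FIRST(β)\{ε} to FOLLOW(B); if β nullable, add FOLLOW(A).
FOLLOW(A) = {$, a, d}


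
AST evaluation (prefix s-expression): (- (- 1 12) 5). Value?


Evaluate inner: (- 1 12) = -11
Evaluate root: (- -11 5) = -16
Result: -16


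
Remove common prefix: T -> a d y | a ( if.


Common prefix: 'a'
Factored: T -> a T', T' -> d y | ( if


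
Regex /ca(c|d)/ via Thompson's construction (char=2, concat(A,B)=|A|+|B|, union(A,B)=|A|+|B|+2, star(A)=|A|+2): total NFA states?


Syntax tree has 4 char leaf(s), 1 union(s), 0 star(s)
chars contribute 4×2 = 8; each union adds +2; each star adds +2
Total: 8 + 2 + 0 = 10 states


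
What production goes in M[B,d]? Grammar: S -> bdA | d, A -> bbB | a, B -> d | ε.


For [B, d]: 'd' ∈ FIRST(d)
Entry: B -> d


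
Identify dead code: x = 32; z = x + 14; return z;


x is read by z's definition; z is returned
No dead code


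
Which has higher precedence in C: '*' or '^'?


'*' is multiplicative (level 10); '^' is bitwise XOR (level 4)
Higher level binds tighter
'*' has higher precedence than '^'
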